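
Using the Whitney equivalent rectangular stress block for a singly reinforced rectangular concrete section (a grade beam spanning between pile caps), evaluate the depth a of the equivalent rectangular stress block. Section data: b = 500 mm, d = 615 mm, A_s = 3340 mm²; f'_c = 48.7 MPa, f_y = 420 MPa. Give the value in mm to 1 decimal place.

a ≈ 67.8 mm

T = A_s f_y = 3340 × 420 = 1402800 N = 1402.8 kN.
Setting C = 0.85 f'_c a b equal to T: a = 1402800/(0.85 × 48.7 × 500) = 67.8 mm.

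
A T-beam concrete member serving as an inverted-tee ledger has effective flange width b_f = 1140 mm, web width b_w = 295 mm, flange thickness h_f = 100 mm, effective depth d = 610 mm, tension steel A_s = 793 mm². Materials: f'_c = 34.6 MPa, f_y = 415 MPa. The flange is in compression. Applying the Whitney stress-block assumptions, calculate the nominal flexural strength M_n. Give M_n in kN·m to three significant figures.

M_n ≈ 199 kN·m

Tension: T = A_s f_y = 793 × 415 = 329095 N.
Try a within the flange: a = T/(0.85 f'_c b_f) = 329095/(0.85 × 34.6 × 1140) = 9.82 mm.
Since a = 9.82 ≤ h_f = 100 mm, the stress block lies entirely in the flange; analyse as a rectangular beam of width b_f.
M_n = T(d − a/2) = 329095 × (610 − 4.91) = 199.13 × 10⁶ N·mm.
M_n = 199.13 kN·m.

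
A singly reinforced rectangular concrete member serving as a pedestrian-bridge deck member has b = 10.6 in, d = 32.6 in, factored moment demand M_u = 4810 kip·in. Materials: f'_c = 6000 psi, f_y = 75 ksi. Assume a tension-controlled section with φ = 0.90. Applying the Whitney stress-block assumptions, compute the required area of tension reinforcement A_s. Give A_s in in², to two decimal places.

A_s ≈ 2.30 in²

M_n = M_u/φ = 4810/0.90 = 5344.44 kip·in.
From M_n = 0.85 f'_c a b (d − a/2):
a = d − √(d² − 2M_n/(0.85 f'_c b)) = 32.6 − √(32.6² − 2 × 5344.44/(0.85 × 6 × 10.6)) = 3.188 in.
A_s = 0.85 f'_c a b / f_y = 0.85 × 6 × 3.188 × 10.6 / 75 = 2.298 in².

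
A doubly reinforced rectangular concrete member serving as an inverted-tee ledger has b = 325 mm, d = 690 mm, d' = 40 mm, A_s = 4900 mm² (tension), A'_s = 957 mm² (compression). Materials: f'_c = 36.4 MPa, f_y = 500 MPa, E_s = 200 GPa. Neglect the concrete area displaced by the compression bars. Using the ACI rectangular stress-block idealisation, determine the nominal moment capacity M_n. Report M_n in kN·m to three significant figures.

M_n ≈ 1480 kN·m

Assume both tension and compression steel yield.
Net tension couple steel: A_s − A'_s = 3943 mm².
a = (A_s − A'_s) f_y / (0.85 f'_c b) = 1971500/(0.85 × 36.4 × 325) = 196.06 mm.
c = a/β₁ = 196.06/0.79 = 248.18 mm; ε'_s = 0.003(c − d')/c = 0.0025 ≥ f_y/E_s = 0.0025, so compression steel does yield.
M_n = (A_s − A'_s) f_y (d − a/2) + A'_s f_y (d − d') = [1971500 × (690 − 98.03) + 478500 × (690 − 40)] × 10⁻⁶ = 1167.07 + 311.03 = 1478.10 kN·m.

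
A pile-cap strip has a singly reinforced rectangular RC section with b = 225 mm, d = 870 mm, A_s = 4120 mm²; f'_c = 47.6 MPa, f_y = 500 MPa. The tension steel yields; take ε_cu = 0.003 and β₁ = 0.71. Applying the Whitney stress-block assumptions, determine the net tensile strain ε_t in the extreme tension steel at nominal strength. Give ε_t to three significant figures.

ε_t ≈ 0.00519

a = A_s f_y/(0.85 f'_c b) = 226.29 mm.
β₁ = 0.71, so c = a/β₁ = 226.29/0.71 = 318.72 mm.
From the linear strain diagram with ε_cu = 0.003: ε_t = 0.003 (d − c)/c = 0.003 × (870 − 318.72)/318.72 = 0.00519.
Since ε_t ≥ 0.005, the section is tension-controlled.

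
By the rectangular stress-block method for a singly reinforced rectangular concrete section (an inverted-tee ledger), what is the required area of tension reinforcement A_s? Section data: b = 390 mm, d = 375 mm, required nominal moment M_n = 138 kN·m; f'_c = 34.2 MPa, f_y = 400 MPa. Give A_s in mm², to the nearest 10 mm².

With M_n = 0.85 f'_c a b (d − a/2), solve the quadratic for a:
a = d − √(d² − 2M_n/(0.85 f'_c b)) = 375 − √(375² − 2 × 138×10⁶/(0.85 × 34.2 × 390)) = 34.00 mm.
A_s = 0.85 f'_c a b / f_y = 0.85 × 34.2 × 34.00 × 390 / 400 = 963.7 mm².

A_s ≈ 960 mm²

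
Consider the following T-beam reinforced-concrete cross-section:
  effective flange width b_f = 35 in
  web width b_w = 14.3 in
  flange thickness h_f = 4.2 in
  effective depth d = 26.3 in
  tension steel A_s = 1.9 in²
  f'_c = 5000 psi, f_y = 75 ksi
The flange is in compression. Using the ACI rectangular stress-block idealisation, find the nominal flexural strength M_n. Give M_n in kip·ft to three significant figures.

Tension: T = A_s f_y = 1.9 × 75 = 142.5 kips.
Try a within the flange: a = T/(0.85 f'_c b_f) = 142.5/(0.85 × 5 × 35) = 0.958 in.
Since a = 0.958 ≤ h_f = 4.2 in, the stress block lies entirely in the flange; analyse as a rectangular beam of width b_f.
M_n = T(d − a/2) = 142.5 × (26.3 − 0.479) = 3679.5 kip·in.
M_n = 3679.5/12 = 306.63 kip·ft.

M_n ≈ 307 kip·ft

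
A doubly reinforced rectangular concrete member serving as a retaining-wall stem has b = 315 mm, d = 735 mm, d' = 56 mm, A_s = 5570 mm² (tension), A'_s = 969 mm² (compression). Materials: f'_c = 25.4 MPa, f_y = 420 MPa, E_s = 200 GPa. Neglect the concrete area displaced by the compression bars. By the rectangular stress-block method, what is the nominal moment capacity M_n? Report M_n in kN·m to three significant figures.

M_n ≈ 1420 kN·m

Assume both tension and compression steel yield.
Net tension couple steel: A_s − A'_s = 4601 mm².
a = (A_s − A'_s) f_y / (0.85 f'_c b) = 1932420/(0.85 × 25.4 × 315) = 284.14 mm.
c = a/β₁ = 284.14/0.85 = 334.28 mm; ε'_s = 0.003(c − d')/c = 0.0025 ≥ f_y/E_s = 0.0021, so compression steel does yield.
M_n = (A_s − A'_s) f_y (d − a/2) + A'_s f_y (d − d') = [1932420 × (735 − 142.07) + 406980 × (735 − 56)] × 10⁻⁶ = 1145.79 + 276.34 = 1422.13 kN·m.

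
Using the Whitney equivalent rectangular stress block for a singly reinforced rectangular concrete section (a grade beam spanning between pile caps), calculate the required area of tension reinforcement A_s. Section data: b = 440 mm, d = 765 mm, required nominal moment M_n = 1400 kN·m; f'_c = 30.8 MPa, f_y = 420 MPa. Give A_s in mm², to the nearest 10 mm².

With M_n = 0.85 f'_c a b (d − a/2), solve the quadratic for a:
a = d − √(d² − 2M_n/(0.85 f'_c b)) = 765 − √(765² − 2 × 1400×10⁶/(0.85 × 30.8 × 440)) = 180.06 mm.
A_s = 0.85 f'_c a b / f_y = 0.85 × 30.8 × 180.06 × 440 / 420 = 4938.4 mm².

A_s ≈ 4940 mm²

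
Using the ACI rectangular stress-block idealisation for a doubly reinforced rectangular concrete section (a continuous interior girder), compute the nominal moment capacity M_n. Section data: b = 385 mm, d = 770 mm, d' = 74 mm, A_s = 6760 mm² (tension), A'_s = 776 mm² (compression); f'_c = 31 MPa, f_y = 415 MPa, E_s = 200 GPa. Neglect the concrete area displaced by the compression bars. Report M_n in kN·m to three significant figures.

M_n ≈ 1830 kN·m

Assume both tension and compression steel yield.
Net tension couple steel: A_s − A'_s = 5984 mm².
a = (A_s − A'_s) f_y / (0.85 f'_c b) = 2483360/(0.85 × 31 × 385) = 244.79 mm.
c = a/β₁ = 244.79/0.829 = 295.28 mm; ε'_s = 0.003(c − d')/c = 0.0022 ≥ f_y/E_s = 0.0021, so compression steel does yield.
M_n = (A_s − A'_s) f_y (d − a/2) + A'_s f_y (d − d') = [2483360 × (770 − 122.395) + 322040 × (770 − 74)] × 10⁻⁶ = 1608.24 + 224.14 = 1832.38 kN·m.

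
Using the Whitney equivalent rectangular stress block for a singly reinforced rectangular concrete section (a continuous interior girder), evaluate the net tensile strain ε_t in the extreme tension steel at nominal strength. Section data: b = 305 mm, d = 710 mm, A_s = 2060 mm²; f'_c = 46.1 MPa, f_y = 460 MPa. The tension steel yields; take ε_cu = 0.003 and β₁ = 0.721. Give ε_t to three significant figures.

ε_t ≈ 0.0164

a = A_s f_y/(0.85 f'_c b) = 79.29 mm.
β₁ = 0.721, so c = a/β₁ = 79.29/0.721 = 109.97 mm.
From the linear strain diagram with ε_cu = 0.003: ε_t = 0.003 (d − c)/c = 0.003 × (710 − 109.97)/109.97 = 0.0164.
Since ε_t ≥ 0.005, the section is tension-controlled.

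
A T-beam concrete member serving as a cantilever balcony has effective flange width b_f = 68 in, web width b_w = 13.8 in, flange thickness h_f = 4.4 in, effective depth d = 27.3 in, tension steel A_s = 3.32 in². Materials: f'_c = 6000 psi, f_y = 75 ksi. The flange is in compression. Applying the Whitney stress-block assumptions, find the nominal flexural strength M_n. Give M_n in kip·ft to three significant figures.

M_n ≈ 559 kip·ft

Tension: T = A_s f_y = 3.32 × 75 = 249 kips.
Try a within the flange: a = T/(0.85 f'_c b_f) = 249/(0.85 × 6 × 68) = 0.718 in.
Since a = 0.718 ≤ h_f = 4.4 in, the stress block lies entirely in the flange; analyse as a rectangular beam of width b_f.
M_n = T(d − a/2) = 249 × (27.3 − 0.359) = 6708.3 kip·in.
M_n = 6708.3/12 = 559.03 kip·ft.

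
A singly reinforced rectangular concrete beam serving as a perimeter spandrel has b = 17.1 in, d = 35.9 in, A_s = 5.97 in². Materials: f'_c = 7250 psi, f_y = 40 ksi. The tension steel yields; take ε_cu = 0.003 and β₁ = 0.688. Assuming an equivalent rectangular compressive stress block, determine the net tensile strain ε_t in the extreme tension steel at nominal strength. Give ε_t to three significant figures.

ε_t ≈ 0.0297

a = A_s f_y/(0.85 f'_c b) = 2.266 in.
β₁ = 0.688, so c = a/β₁ = 2.266/0.688 = 3.294 in.
From the linear strain diagram with ε_cu = 0.003: ε_t = 0.003 (d − c)/c = 0.003 × (35.9 − 3.294)/3.294 = 0.0297.
Since ε_t ≥ 0.005, the section is tension-controlled.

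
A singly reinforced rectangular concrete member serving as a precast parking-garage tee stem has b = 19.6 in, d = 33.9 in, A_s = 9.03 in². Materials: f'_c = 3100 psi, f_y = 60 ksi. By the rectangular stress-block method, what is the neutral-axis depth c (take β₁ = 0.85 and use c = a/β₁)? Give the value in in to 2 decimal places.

c ≈ 12.34 in

T = A_s f_y = 9.03 × 60 = 541.8 kips.
a = T/(0.85 f'_c b) = 541.8/(0.85 × 3.1 × 19.6) = 10.4906 in.
With β₁ = 0.85, c = a/β₁ = 10.4906/0.85 = 12.34 in.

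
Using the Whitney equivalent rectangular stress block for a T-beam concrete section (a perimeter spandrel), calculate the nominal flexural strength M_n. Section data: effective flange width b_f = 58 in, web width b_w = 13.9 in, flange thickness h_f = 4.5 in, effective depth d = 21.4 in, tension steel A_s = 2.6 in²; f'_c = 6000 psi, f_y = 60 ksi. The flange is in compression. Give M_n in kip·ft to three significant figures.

Tension: T = A_s f_y = 2.6 × 60 = 156 kips.
Try a within the flange: a = T/(0.85 f'_c b_f) = 156/(0.85 × 6 × 58) = 0.527 in.
Since a = 0.527 ≤ h_f = 4.5 in, the stress block lies entirely in the flange; analyse as a rectangular beam of width b_f.
M_n = T(d − a/2) = 156 × (21.4 − 0.2635) = 3297.3 kip·in.
M_n = 3297.3/12 = 274.78 kip·ft.

M_n ≈ 275 kip·ft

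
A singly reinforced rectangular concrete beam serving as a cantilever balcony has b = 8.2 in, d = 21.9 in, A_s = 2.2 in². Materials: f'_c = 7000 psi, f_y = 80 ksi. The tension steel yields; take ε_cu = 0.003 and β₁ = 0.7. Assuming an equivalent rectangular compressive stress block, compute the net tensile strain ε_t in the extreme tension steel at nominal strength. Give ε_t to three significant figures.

ε_t ≈ 0.00975

a = A_s f_y/(0.85 f'_c b) = 3.607 in.
β₁ = 0.7, so c = a/β₁ = 3.607/0.7 = 5.153 in.
From the linear strain diagram with ε_cu = 0.003: ε_t = 0.003 (d − c)/c = 0.003 × (21.9 − 5.153)/5.153 = 0.00975.
Since ε_t ≥ 0.005, the section is tension-controlled.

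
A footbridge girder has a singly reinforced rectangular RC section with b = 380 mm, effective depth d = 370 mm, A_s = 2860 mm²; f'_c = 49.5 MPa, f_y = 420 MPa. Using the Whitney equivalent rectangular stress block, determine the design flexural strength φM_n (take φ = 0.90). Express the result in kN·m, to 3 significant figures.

φM_n ≈ 359 kN·m

T = A_s f_y = 2860 × 420 = 1201200 N = 1201.2 kN.
From C = T: a = T/(0.85 f'_c b) = 1201200/(0.85 × 49.5 × 380) = 75.13 mm.
M_n = T(d − a/2) = 1201.2 kN × (370 − 37.565) mm = 399.32 kN·m.
φM_n = 0.90 × 399.32 = 359.39 kN·m.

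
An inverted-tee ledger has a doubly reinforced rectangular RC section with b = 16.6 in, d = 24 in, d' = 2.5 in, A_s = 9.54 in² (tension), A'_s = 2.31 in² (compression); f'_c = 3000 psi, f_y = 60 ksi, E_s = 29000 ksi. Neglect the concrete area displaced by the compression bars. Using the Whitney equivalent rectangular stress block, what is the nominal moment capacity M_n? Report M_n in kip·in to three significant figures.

Assume both steels yield.
a = (A_s − A'_s) f_y/(0.85 f'_c b) = (9.54 − 2.31) × 60/(0.85 × 3 × 16.6) = 10.248 in.
c = a/β₁ = 10.248/0.85 = 12.056 in; ε'_s = 0.003(c − d')/c = 0.0024 ≥ ε_y = 0.0021, so the compression steel yields.
M_n = (A_s − A'_s) f_y (d − a/2) + A'_s f_y (d − d') = 433.8 × (24 − 5.124) + 138.6 × (24 − 2.5) = 8188.4 + 2979.9 = 11168.3 kip·in.

M_n ≈ 11200 kip·in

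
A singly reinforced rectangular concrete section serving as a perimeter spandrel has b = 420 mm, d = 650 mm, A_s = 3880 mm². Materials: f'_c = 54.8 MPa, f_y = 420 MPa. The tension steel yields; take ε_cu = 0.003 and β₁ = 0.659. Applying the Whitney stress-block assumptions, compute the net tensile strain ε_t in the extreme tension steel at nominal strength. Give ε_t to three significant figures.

ε_t ≈ 0.0124

a = A_s f_y/(0.85 f'_c b) = 83.30 mm.
β₁ = 0.659, so c = a/β₁ = 83.30/0.659 = 126.40 mm.
From the linear strain diagram with ε_cu = 0.003: ε_t = 0.003 (d − c)/c = 0.003 × (650 − 126.40)/126.40 = 0.0124.
Since ε_t ≥ 0.005, the section is tension-controlled.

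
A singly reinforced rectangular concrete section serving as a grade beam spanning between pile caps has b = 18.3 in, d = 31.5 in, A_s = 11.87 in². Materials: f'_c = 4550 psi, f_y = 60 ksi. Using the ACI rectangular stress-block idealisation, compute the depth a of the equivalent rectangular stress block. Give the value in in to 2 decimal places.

a ≈ 10.06 in

T = A_s f_y = 11.87 × 60 = 712.2 kips.
a = T/(0.85 f'_c b) = 712.2/(0.85 × 4.55 × 18.3) = 10.06 in.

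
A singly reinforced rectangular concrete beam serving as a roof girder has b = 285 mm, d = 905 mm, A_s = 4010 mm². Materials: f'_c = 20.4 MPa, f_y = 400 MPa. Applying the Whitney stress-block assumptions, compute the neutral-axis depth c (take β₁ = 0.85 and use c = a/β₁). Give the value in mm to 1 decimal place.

c ≈ 381.8 mm

T = A_s f_y = 4010 × 400 = 1604000 N = 1604 kN.
Setting C = 0.85 f'_c a b equal to T: a = 1604000/(0.85 × 20.4 × 285) = 324.572 mm.
With β₁ = 0.85, c = a/β₁ = 324.572/0.85 = 381.8 mm.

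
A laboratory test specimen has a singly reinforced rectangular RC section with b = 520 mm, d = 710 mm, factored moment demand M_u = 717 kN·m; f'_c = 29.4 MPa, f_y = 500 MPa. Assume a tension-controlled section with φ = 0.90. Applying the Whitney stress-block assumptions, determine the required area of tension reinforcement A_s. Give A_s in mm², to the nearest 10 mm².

A_s ≈ 2400 mm²

M_n = M_u/φ = 717/0.90 = 796.667 kN·m.
With M_n = 0.85 f'_c a b (d − a/2), solve the quadratic for a:
a = d − √(d² − 2M_n/(0.85 f'_c b)) = 710 − √(710² − 2 × 796.667×10⁶/(0.85 × 29.4 × 520)) = 92.35 mm.
A_s = 0.85 f'_c a b / f_y = 0.85 × 29.4 × 92.35 × 520 / 500 = 2400.1 mm².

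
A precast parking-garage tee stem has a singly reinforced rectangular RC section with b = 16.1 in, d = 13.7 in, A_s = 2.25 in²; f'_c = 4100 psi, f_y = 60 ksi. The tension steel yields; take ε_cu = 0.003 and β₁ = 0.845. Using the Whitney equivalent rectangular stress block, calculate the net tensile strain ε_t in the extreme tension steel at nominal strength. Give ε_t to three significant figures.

ε_t ≈ 0.0114

a = A_s f_y/(0.85 f'_c b) = 2.406 in.
β₁ = 0.845, so c = a/β₁ = 2.406/0.845 = 2.847 in.
From the linear strain diagram with ε_cu = 0.003: ε_t = 0.003 (d − c)/c = 0.003 × (13.7 − 2.847)/2.847 = 0.0114.
Since ε_t ≥ 0.005, the section is tension-controlled.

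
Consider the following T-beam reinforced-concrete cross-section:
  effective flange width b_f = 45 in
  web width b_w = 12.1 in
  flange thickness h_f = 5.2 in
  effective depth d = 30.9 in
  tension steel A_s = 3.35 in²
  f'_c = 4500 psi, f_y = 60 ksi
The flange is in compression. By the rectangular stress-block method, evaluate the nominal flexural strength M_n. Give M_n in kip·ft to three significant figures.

Tension: T = A_s f_y = 3.35 × 60 = 201 kips.
Try a within the flange: a = T/(0.85 f'_c b_f) = 201/(0.85 × 4.5 × 45) = 1.168 in.
Since a = 1.168 ≤ h_f = 5.2 in, the stress block lies entirely in the flange; analyse as a rectangular beam of width b_f.
M_n = T(d − a/2) = 201 × (30.9 − 0.584) = 6093.5 kip·in.
M_n = 6093.5/12 = 507.79 kip·ft.

M_n ≈ 508 kip·ft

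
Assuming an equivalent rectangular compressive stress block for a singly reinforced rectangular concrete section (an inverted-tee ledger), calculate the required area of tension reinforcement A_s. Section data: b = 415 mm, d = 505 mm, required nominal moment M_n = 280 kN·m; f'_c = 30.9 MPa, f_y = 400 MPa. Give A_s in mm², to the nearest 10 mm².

A_s ≈ 1460 mm²

With M_n = 0.85 f'_c a b (d − a/2), solve the quadratic for a:
a = d − √(d² − 2M_n/(0.85 f'_c b)) = 505 − √(505² − 2 × 280×10⁶/(0.85 × 30.9 × 415)) = 53.73 mm.
A_s = 0.85 f'_c a b / f_y = 0.85 × 30.9 × 53.73 × 415 / 400 = 1464.1 mm².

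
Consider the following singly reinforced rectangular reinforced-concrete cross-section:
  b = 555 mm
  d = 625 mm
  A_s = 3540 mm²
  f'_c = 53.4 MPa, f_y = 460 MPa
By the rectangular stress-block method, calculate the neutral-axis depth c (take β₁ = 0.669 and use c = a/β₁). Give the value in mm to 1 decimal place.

c ≈ 96.6 mm

T = A_s f_y = 3540 × 460 = 1628400 N = 1628.4 kN.
Setting C = 0.85 f'_c a b equal to T: a = 1628400/(0.85 × 53.4 × 555) = 64.641 mm.
With β₁ = 0.669, c = a/β₁ = 64.641/0.669 = 96.6 mm.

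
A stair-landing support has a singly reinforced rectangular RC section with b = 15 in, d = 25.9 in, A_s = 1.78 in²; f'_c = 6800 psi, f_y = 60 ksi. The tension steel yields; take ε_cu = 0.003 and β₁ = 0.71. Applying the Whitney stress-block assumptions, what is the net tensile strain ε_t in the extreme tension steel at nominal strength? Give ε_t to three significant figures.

ε_t ≈ 0.0418

a = A_s f_y/(0.85 f'_c b) = 1.232 in.
β₁ = 0.71, so c = a/β₁ = 1.232/0.71 = 1.735 in.
From the linear strain diagram with ε_cu = 0.003: ε_t = 0.003 (d − c)/c = 0.003 × (25.9 − 1.735)/1.735 = 0.0418.
Since ε_t ≥ 0.005, the section is tension-controlled.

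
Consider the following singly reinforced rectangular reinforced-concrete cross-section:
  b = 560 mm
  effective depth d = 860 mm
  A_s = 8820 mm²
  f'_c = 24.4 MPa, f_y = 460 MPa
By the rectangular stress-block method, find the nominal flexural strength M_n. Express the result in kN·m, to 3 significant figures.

M_n ≈ 2780 kN·m

T = A_s f_y = 8820 × 460 = 4057200 N = 4057.2 kN.
From C = T: a = T/(0.85 f'_c b) = 4057200/(0.85 × 24.4 × 560) = 349.32 mm.
M_n = T(d − a/2) = 4057.2 kN × (860 − 174.66) mm = 2780.56 kN·m.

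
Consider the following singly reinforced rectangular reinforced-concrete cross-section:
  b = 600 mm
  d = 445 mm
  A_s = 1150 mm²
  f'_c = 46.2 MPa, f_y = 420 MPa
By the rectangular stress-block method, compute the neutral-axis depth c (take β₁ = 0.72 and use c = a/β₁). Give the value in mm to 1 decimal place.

c ≈ 28.5 mm

T = A_s f_y = 1150 × 420 = 483000 N = 483 kN.
Setting C = 0.85 f'_c a b equal to T: a = 483000/(0.85 × 46.2 × 600) = 20.499 mm.
With β₁ = 0.72, c = a/β₁ = 20.499/0.72 = 28.5 mm.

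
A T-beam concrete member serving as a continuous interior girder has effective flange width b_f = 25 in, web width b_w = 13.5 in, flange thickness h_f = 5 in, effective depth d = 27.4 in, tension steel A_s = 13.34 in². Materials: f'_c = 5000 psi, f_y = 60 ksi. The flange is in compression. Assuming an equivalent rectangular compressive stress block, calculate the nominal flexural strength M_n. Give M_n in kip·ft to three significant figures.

Tension: T = A_s f_y = 13.34 × 60 = 800.4 kips.
Try a within the flange: a = T/(0.85 f'_c b_f) = 800.4/(0.85 × 5 × 25) = 7.533 in.
a = 7.533 > h_f = 5 in: the block extends into the web. Split into flange-overhang and web parts.
C_f = 0.85 f'_c (b_f − b_w) h_f = 0.85 × 5 × (25 − 13.5) × 5 = 244.4 kips.
Remaining web compression depth: a_w = (T − C_f)/(0.85 f'_c b_w) = (800.4 − 244.4)/(0.85 × 5 × 13.5) = 9.691 in.
M_n = C_f(d − h_f/2) + (T − C_f)(d − a_w/2) = 244.4 × (27.4 − 2.5) + 556 × (27.4 − 4.8455) = 6085.6 + 12540.3 = 18625.9 kip·in.
M_n = 18625.9/12 = 1552.16 kip·ft.

M_n ≈ 1550 kip·ft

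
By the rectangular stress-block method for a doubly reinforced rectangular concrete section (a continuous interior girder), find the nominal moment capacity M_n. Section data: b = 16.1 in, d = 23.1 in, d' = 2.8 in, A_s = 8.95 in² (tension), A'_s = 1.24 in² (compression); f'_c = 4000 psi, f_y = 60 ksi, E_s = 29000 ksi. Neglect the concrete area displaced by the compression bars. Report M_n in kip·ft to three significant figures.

Assume both steels yield.
a = (A_s − A'_s) f_y/(0.85 f'_c b) = (8.95 − 1.24) × 60/(0.85 × 4 × 16.1) = 8.451 in.
c = a/β₁ = 8.451/0.85 = 9.942 in; ε'_s = 0.003(c − d')/c = 0.0022 ≥ ε_y = 0.0021, so the compression steel yields.
M_n = (A_s − A'_s) f_y (d − a/2) + A'_s f_y (d − d') = 462.6 × (23.1 − 4.2255) + 74.4 × (23.1 − 2.8) = 8731.3 + 1510.3 = 10241.6 kip·in = 10241.6/12 = 853.47 kip·ft.

M_n ≈ 853 kip·ft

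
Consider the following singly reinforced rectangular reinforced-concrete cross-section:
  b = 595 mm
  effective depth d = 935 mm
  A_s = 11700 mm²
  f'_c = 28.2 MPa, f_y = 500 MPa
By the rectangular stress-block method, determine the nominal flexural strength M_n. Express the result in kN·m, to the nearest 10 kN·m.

T = A_s f_y = 11700 × 500 = 5850000 N = 5850 kN.
From C = T: a = T/(0.85 f'_c b) = 5850000/(0.85 × 28.2 × 595) = 410.18 mm.
M_n = T(d − a/2) = 5850 kN × (935 − 205.09) mm = 4269.97 kN·m.

M_n ≈ 4270 kN·m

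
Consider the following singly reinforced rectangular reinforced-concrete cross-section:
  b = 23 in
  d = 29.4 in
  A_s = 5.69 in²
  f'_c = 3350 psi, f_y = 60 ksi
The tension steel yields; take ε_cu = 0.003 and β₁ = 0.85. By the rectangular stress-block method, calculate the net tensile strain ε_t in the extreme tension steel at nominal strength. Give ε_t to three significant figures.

a = A_s f_y/(0.85 f'_c b) = 5.213 in.
β₁ = 0.85, so c = a/β₁ = 5.213/0.85 = 6.133 in.
From the linear strain diagram with ε_cu = 0.003: ε_t = 0.003 (d − c)/c = 0.003 × (29.4 − 6.133)/6.133 = 0.0114.
Since ε_t ≥ 0.005, the section is tension-controlled.

ε_t ≈ 0.0114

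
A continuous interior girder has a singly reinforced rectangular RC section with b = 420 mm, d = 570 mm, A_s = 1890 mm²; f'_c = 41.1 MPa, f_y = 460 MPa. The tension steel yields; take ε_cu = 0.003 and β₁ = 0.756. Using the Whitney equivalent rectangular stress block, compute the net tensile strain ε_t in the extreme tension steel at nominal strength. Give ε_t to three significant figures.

a = A_s f_y/(0.85 f'_c b) = 59.25 mm.
β₁ = 0.756, so c = a/β₁ = 59.25/0.756 = 78.37 mm.
From the linear strain diagram with ε_cu = 0.003: ε_t = 0.003 (d − c)/c = 0.003 × (570 − 78.37)/78.37 = 0.0188.
Since ε_t ≥ 0.005, the section is tension-controlled.

ε_t ≈ 0.0188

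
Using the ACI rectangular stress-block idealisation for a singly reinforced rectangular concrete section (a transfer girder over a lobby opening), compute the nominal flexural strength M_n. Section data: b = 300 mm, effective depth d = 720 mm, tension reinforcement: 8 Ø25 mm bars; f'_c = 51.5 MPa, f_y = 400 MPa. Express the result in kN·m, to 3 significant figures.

A_s = 8 × 491 = 3928 mm².
T = A_s f_y = 3928 × 400 = 1571200 N = 1571.2 kN.
From C = T: a = T/(0.85 f'_c b) = 1571200/(0.85 × 51.5 × 300) = 119.64 mm.
M_n = T(d − a/2) = 1571.2 kN × (720 − 59.82) mm = 1037.27 kN·m.

M_n ≈ 1040 kN·m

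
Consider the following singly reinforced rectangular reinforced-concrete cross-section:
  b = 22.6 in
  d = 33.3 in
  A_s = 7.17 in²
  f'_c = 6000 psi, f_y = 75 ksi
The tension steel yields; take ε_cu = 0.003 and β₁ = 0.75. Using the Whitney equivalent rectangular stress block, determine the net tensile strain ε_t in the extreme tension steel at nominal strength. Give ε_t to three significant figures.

ε_t ≈ 0.0131

a = A_s f_y/(0.85 f'_c b) = 4.666 in.
β₁ = 0.75, so c = a/β₁ = 4.666/0.75 = 6.221 in.
From the linear strain diagram with ε_cu = 0.003: ε_t = 0.003 (d − c)/c = 0.003 × (33.3 − 6.221)/6.221 = 0.0131.
Since ε_t ≥ 0.005, the section is tension-controlled.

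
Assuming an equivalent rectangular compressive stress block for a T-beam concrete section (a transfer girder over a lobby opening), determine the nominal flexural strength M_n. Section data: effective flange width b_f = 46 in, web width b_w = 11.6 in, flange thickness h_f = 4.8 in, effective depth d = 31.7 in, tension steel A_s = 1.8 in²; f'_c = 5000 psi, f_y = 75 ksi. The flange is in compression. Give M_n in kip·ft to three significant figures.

Tension: T = A_s f_y = 1.8 × 75 = 135 kips.
Try a within the flange: a = T/(0.85 f'_c b_f) = 135/(0.85 × 5 × 46) = 0.691 in.
Since a = 0.691 ≤ h_f = 4.8 in, the stress block lies entirely in the flange; analyse as a rectangular beam of width b_f.
M_n = T(d − a/2) = 135 × (31.7 − 0.3455) = 4232.9 kip·in.
M_n = 4232.9/12 = 352.74 kip·ft.

M_n ≈ 353 kip·ft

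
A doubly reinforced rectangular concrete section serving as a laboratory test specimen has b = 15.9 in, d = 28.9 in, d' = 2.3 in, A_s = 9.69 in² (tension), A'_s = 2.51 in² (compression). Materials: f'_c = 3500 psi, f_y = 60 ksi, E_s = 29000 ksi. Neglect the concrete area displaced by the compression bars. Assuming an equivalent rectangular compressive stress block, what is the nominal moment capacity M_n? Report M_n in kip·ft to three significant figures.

M_n ≈ 1210 kip·ft

Assume both steels yield.
a = (A_s − A'_s) f_y/(0.85 f'_c b) = (9.69 − 2.51) × 60/(0.85 × 3.5 × 15.9) = 9.107 in.
c = a/β₁ = 9.107/0.85 = 10.714 in; ε'_s = 0.003(c − d')/c = 0.0024 ≥ ε_y = 0.0021, so the compression steel yields.
M_n = (A_s − A'_s) f_y (d − a/2) + A'_s f_y (d − d') = 430.8 × (28.9 − 4.5535) + 150.6 × (28.9 − 2.3) = 10488.5 + 4006.0 = 14494.5 kip·in = 14494.5/12 = 1207.88 kip·ft.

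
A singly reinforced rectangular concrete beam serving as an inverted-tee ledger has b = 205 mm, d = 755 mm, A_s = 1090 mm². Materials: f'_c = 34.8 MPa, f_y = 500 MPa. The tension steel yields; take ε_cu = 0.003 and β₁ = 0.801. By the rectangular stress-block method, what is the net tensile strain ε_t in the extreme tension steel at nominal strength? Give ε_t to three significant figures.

a = A_s f_y/(0.85 f'_c b) = 89.88 mm.
β₁ = 0.801, so c = a/β₁ = 89.88/0.801 = 112.21 mm.
From the linear strain diagram with ε_cu = 0.003: ε_t = 0.003 (d − c)/c = 0.003 × (755 − 112.21)/112.21 = 0.0172.
Since ε_t ≥ 0.005, the section is tension-controlled.

ε_t ≈ 0.0172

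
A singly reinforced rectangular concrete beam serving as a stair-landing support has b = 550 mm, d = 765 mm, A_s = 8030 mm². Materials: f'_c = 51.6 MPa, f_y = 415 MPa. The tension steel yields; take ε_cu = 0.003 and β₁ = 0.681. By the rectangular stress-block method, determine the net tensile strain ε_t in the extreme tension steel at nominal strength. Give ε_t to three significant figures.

ε_t ≈ 0.00831

a = A_s f_y/(0.85 f'_c b) = 138.14 mm.
β₁ = 0.681, so c = a/β₁ = 138.14/0.681 = 202.85 mm.
From the linear strain diagram with ε_cu = 0.003: ε_t = 0.003 (d − c)/c = 0.003 × (765 − 202.85)/202.85 = 0.00831.
Since ε_t ≥ 0.005, the section is tension-controlled.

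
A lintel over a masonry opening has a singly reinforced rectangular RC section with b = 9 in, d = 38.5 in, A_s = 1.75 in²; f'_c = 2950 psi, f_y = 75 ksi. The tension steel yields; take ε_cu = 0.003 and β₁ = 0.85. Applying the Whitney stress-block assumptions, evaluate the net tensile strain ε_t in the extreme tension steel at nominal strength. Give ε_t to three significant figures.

ε_t ≈ 0.0139

a = A_s f_y/(0.85 f'_c b) = 5.816 in.
β₁ = 0.85, so c = a/β₁ = 5.816/0.85 = 6.842 in.
From the linear strain diagram with ε_cu = 0.003: ε_t = 0.003 (d − c)/c = 0.003 × (38.5 − 6.842)/6.842 = 0.0139.
Since ε_t ≥ 0.005, the section is tension-controlled.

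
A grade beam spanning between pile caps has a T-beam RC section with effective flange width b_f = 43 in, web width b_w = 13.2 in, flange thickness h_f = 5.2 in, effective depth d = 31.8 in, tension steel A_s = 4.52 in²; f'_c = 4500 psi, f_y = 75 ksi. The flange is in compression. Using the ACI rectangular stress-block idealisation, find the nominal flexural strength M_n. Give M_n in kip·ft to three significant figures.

Tension: T = A_s f_y = 4.52 × 75 = 339 kips.
Try a within the flange: a = T/(0.85 f'_c b_f) = 339/(0.85 × 4.5 × 43) = 2.061 in.
Since a = 2.061 ≤ h_f = 5.2 in, the stress block lies entirely in the flange; analyse as a rectangular beam of width b_f.
M_n = T(d − a/2) = 339 × (31.8 − 1.0305) = 10430.9 kip·in.
M_n = 10430.9/12 = 869.24 kip·ft.

M_n ≈ 869 kip·ft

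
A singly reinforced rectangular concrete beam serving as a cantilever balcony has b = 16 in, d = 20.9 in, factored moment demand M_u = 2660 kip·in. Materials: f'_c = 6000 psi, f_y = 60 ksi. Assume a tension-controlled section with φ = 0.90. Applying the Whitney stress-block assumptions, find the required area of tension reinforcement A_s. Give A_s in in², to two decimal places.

A_s ≈ 2.46 in²

M_n = M_u/φ = 2660/0.90 = 2955.56 kip·in.
From M_n = 0.85 f'_c a b (d − a/2):
a = d − √(d² − 2M_n/(0.85 f'_c b)) = 20.9 − √(20.9² − 2 × 2955.56/(0.85 × 6 × 16)) = 1.812 in.
A_s = 0.85 f'_c a b / f_y = 0.85 × 6 × 1.812 × 16 / 60 = 2.464 in².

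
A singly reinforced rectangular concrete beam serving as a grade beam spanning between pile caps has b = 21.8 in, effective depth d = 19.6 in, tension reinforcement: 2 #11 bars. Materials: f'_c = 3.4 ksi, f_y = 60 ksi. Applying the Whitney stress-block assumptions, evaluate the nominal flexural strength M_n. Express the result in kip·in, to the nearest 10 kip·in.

A_s = 2 × 1.56 = 3.12 in².
T = A_s f_y = 3.12 × 60 = 187.2 kips.
a = T/(0.85 f'_c b) = 187.2/(0.85 × 3.4 × 21.8) = 2.971 in.
M_n = T(d − a/2) = 187.2 × (19.6 − 1.4855) = 3391.0 kip·in.

M_n ≈ 3390 kip·in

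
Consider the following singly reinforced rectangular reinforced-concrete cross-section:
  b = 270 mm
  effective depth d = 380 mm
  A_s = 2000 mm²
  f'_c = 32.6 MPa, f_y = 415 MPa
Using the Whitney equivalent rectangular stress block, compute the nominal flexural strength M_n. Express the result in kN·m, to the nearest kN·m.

M_n ≈ 269 kN·m

T = A_s f_y = 2000 × 415 = 830000 N = 830 kN.
From C = T: a = T/(0.85 f'_c b) = 830000/(0.85 × 32.6 × 270) = 110.94 mm.
M_n = T(d − a/2) = 830 kN × (380 − 55.47) mm = 269.36 kN·m.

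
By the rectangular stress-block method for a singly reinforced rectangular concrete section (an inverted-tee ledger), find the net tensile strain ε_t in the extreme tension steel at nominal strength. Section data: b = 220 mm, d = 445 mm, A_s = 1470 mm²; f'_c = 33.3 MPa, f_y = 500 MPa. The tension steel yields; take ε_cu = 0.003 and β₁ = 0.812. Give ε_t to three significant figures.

ε_t ≈ 0.00618

a = A_s f_y/(0.85 f'_c b) = 118.03 mm.
β₁ = 0.812, so c = a/β₁ = 118.03/0.812 = 145.36 mm.
From the linear strain diagram with ε_cu = 0.003: ε_t = 0.003 (d − c)/c = 0.003 × (445 − 145.36)/145.36 = 0.00618.
Since ε_t ≥ 0.005, the section is tension-controlled.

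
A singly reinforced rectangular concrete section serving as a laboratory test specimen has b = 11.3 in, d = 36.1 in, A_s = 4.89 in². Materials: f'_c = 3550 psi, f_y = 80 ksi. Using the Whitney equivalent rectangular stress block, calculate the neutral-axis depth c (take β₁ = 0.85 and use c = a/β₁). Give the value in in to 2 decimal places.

c ≈ 13.50 in

T = A_s f_y = 4.89 × 80 = 391.2 kips.
a = T/(0.85 f'_c b) = 391.2/(0.85 × 3.55 × 11.3) = 11.4729 in.
With β₁ = 0.85, c = a/β₁ = 11.4729/0.85 = 13.50 in.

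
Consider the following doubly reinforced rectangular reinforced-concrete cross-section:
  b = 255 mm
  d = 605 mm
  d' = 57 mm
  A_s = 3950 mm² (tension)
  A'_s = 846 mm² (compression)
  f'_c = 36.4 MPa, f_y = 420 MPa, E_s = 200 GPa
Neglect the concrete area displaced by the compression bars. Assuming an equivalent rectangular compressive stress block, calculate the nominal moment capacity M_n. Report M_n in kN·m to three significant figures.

Assume both tension and compression steel yield.
Net tension couple steel: A_s − A'_s = 3104 mm².
a = (A_s − A'_s) f_y / (0.85 f'_c b) = 1303680/(0.85 × 36.4 × 255) = 165.24 mm.
c = a/β₁ = 165.24/0.79 = 209.16 mm; ε'_s = 0.003(c − d')/c = 0.0022 ≥ f_y/E_s = 0.0021, so compression steel does yield.
M_n = (A_s − A'_s) f_y (d − a/2) + A'_s f_y (d − d') = [1303680 × (605 − 82.62) + 355320 × (605 − 57)] × 10⁻⁶ = 681.02 + 194.72 = 875.74 kN·m.

M_n ≈ 876 kN·m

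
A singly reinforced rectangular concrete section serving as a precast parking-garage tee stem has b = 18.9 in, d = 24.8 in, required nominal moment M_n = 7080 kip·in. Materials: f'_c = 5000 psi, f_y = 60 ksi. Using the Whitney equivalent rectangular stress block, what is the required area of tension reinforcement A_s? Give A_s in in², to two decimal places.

A_s ≈ 5.16 in²

From M_n = 0.85 f'_c a b (d − a/2):
a = d − √(d² − 2M_n/(0.85 f'_c b)) = 24.8 − √(24.8² − 2 × 7080/(0.85 × 5 × 18.9)) = 3.853 in.
A_s = 0.85 f'_c a b / f_y = 0.85 × 5 × 3.853 × 18.9 / 60 = 5.158 in².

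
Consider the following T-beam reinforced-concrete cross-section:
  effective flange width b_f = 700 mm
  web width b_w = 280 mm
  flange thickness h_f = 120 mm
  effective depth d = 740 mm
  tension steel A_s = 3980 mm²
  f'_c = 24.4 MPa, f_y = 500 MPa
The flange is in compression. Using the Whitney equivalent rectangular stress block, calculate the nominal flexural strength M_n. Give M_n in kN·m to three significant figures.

Tension: T = A_s f_y = 3980 × 500 = 1990000 N.
Try a within the flange: a = T/(0.85 f'_c b_f) = 1990000/(0.85 × 24.4 × 700) = 137.07 mm.
a = 137.07 > h_f = 120 mm: the block extends into the web. Split into flange-overhang and web parts.
C_f = 0.85 f'_c (b_f − b_w) h_f = 0.85 × 24.4 × (700 − 280) × 120 = 1045296 N.
Remaining web compression depth: a_w = (T − C_f)/(0.85 f'_c b_w) = (1990000 − 1045296)/(0.85 × 24.4 × 280) = 162.68 mm.
M_n = C_f(d − h_f/2) + (T − C_f)(d − a_w/2) = 1045296 × (740 − 60) + 944704 × (740 − 81.34) = 710.80 + 622.24 = 1333.04 × 10⁶ N·mm.
M_n = 1333.04 kN·m.

M_n ≈ 1330 kN·m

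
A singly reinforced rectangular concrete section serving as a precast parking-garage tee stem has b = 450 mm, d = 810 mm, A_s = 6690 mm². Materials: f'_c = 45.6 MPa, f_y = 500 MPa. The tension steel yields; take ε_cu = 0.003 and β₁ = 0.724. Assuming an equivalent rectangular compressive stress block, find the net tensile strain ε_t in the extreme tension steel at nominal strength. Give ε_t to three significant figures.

ε_t ≈ 0.00617

a = A_s f_y/(0.85 f'_c b) = 191.78 mm.
β₁ = 0.724, so c = a/β₁ = 191.78/0.724 = 264.89 mm.
From the linear strain diagram with ε_cu = 0.003: ε_t = 0.003 (d − c)/c = 0.003 × (810 − 264.89)/264.89 = 0.00617.
Since ε_t ≥ 0.005, the section is tension-controlled.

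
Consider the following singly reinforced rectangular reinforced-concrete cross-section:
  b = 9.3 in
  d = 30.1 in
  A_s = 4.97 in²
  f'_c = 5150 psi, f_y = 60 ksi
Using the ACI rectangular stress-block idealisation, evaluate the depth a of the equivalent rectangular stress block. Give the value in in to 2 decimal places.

a ≈ 7.32 in

T = A_s f_y = 4.97 × 60 = 298.2 kips.
a = T/(0.85 f'_c b) = 298.2/(0.85 × 5.15 × 9.3) = 7.32 in.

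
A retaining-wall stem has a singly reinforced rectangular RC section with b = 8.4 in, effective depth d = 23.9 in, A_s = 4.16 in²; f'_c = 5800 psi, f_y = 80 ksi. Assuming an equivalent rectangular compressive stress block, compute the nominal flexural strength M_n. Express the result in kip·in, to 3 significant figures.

T = A_s f_y = 4.16 × 80 = 332.8 kips.
a = T/(0.85 f'_c b) = 332.8/(0.85 × 5.8 × 8.4) = 8.036 in.
M_n = T(d − a/2) = 332.8 × (23.9 − 4.018) = 6616.7 kip·in.

M_n ≈ 6620 kip·in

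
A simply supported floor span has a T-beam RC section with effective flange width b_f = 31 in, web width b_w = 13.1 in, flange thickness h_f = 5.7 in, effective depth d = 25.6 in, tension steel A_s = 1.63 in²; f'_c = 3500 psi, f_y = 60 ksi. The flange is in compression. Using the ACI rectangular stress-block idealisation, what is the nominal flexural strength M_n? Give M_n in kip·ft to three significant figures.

M_n ≈ 204 kip·ft

Tension: T = A_s f_y = 1.63 × 60 = 97.8 kips.
Try a within the flange: a = T/(0.85 f'_c b_f) = 97.8/(0.85 × 3.5 × 31) = 1.060 in.
Since a = 1.060 ≤ h_f = 5.7 in, the stress block lies entirely in the flange; analyse as a rectangular beam of width b_f.
M_n = T(d − a/2) = 97.8 × (25.6 − 0.53) = 2451.8 kip·in.
M_n = 2451.8/12 = 204.32 kip·ft.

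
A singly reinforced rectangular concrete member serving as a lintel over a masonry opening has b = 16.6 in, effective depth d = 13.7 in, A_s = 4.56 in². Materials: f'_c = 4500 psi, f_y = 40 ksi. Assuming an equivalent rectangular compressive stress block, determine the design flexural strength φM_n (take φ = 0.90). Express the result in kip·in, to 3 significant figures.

φM_n ≈ 2010 kip·in

T = A_s f_y = 4.56 × 40 = 182.4 kips.
a = T/(0.85 f'_c b) = 182.4/(0.85 × 4.5 × 16.6) = 2.873 in.
M_n = T(d − a/2) = 182.4 × (13.7 − 1.4365) = 2236.9 kip·in.
φM_n = 0.90 × 2236.9 = 2013.2 kip·in.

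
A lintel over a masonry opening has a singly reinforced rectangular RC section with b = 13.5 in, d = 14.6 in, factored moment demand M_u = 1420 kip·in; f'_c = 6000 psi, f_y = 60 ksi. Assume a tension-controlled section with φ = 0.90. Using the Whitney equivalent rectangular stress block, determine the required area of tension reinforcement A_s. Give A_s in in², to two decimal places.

M_n = M_u/φ = 1420/0.90 = 1577.78 kip·in.
From M_n = 0.85 f'_c a b (d − a/2):
a = d − √(d² − 2M_n/(0.85 f'_c b)) = 14.6 − √(14.6² − 2 × 1577.78/(0.85 × 6 × 13.5)) = 1.664 in.
A_s = 0.85 f'_c a b / f_y = 0.85 × 6 × 1.664 × 13.5 / 60 = 1.909 in².

A_s ≈ 1.91 in²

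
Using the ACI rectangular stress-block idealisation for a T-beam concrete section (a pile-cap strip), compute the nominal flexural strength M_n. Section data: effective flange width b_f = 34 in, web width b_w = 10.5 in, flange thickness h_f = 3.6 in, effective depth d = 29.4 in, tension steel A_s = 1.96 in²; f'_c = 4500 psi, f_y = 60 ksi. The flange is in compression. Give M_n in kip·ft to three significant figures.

M_n ≈ 284 kip·ft

Tension: T = A_s f_y = 1.96 × 60 = 117.6 kips.
Try a within the flange: a = T/(0.85 f'_c b_f) = 117.6/(0.85 × 4.5 × 34) = 0.904 in.
Since a = 0.904 ≤ h_f = 3.6 in, the stress block lies entirely in the flange; analyse as a rectangular beam of width b_f.
M_n = T(d − a/2) = 117.6 × (29.4 − 0.452) = 3404.3 kip·in.
M_n = 3404.3/12 = 283.69 kip·ft.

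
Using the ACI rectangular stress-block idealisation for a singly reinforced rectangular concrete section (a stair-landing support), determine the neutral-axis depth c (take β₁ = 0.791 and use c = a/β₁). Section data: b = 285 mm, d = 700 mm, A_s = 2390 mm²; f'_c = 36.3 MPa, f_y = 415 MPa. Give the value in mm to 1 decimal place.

c ≈ 142.6 mm

T = A_s f_y = 2390 × 415 = 991850 N = 991.85 kN.
Setting C = 0.85 f'_c a b equal to T: a = 991850/(0.85 × 36.3 × 285) = 112.791 mm.
With β₁ = 0.791, c = a/β₁ = 112.791/0.791 = 142.6 mm.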